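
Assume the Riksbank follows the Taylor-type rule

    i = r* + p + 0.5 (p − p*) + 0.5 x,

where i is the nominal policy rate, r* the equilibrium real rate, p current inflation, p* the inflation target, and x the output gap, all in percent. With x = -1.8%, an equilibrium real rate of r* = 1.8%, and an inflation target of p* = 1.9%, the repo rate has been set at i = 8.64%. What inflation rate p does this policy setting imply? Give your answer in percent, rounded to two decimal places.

5.79%

Collecting p: i = r* + (1 + 0.5) p − 0.5 p* + 0.5 x
1.5 p = 8.64 − 1.8 + 0.5 × 1.9 − 0.5 × (-1.8) = 8.69
p = 8.69 / 1.5 = 5.79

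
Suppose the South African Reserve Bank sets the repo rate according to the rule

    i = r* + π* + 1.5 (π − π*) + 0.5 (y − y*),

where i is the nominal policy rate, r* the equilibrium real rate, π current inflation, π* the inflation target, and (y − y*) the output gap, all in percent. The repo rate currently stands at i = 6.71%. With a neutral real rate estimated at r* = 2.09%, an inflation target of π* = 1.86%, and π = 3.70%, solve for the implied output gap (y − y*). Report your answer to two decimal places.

0.00%

0.5 (y − y*) = 6.71 − 2.09 − 1.86 − 1.5 × (3.70 − 1.86) = 0
(y − y*) = 0 / 0.5 = 0.00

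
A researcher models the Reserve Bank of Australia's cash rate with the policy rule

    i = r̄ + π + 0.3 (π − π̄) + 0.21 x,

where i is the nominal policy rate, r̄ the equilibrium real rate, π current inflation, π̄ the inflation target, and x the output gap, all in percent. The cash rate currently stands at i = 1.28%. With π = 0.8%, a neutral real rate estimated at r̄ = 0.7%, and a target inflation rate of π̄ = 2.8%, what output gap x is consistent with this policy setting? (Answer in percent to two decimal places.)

0.21 x = 1.28 − 0.7 − 0.8 − 0.3 × (0.8 − 2.8) = 0.38
x = 0.38 / 0.21 = 1.81

1.81%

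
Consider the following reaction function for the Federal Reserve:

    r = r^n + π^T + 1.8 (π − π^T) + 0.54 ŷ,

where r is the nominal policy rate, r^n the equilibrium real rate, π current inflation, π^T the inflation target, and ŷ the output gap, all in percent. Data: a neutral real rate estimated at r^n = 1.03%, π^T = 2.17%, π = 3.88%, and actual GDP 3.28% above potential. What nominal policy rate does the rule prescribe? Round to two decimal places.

Output 3.28% above potential → ŷ = 3.28.
r = 1.03 + 2.17 + 1.8 × (3.88 − 2.17) + 0.54 × 3.28
   = 1.03 + 2.17 + 3.078 + 1.7712 = 8.05

8.05%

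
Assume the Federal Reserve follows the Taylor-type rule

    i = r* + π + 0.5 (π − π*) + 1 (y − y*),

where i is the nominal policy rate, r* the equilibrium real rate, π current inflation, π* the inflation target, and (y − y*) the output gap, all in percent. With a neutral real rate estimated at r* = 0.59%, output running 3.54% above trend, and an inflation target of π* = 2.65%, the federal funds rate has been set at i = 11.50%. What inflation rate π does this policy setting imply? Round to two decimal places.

5.80%

Output 3.54% above potential → (y − y*) = 3.54.
Collecting π: i = r* + (1 + 0.5) π − 0.5 π* + 1 (y − y*)
1.5 π = 11.50 − 0.59 + 0.5 × 2.65 − 1 × 3.54 = 8.695
π = 8.695 / 1.5 = 5.80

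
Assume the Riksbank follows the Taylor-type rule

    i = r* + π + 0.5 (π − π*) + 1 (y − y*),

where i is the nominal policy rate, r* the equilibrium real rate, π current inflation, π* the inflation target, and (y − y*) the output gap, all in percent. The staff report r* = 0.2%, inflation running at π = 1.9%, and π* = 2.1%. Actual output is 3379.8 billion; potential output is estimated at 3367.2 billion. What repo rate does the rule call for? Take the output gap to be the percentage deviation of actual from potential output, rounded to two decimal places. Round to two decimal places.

2.37%

Output gap = 100 × (3379.8 − 3367.2) / 3367.2 = 0.37%.
i = 0.20 + 1.90 + 0.5 × (1.90 − 2.10) + 1 × 0.37
   = 0.20 + 1.9 − 0.1 + 0.37 = 2.37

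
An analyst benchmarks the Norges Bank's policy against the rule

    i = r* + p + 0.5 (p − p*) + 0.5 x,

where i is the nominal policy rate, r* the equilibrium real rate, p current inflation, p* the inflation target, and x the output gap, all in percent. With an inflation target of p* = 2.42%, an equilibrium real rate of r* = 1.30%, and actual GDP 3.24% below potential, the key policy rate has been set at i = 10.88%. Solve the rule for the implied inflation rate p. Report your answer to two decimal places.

8.27%

Output 3.24% below potential → x = -3.24.
Collecting p: i = r* + (1 + 0.5) p − 0.5 p* + 0.5 x
1.5 p = 10.88 − 1.30 + 0.5 × 2.42 − 0.5 × (-3.24) = 12.41
p = 12.41 / 1.5 = 8.27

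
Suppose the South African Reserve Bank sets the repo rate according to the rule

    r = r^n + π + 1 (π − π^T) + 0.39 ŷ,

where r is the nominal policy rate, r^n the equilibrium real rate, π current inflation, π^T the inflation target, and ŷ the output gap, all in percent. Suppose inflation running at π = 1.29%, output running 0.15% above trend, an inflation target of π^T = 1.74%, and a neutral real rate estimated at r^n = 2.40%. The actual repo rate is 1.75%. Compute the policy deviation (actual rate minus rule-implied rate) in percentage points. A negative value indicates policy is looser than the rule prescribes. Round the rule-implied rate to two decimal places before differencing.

Output 0.15% above potential → ŷ = 0.15.
r = 2.40 + 1.29 + 1 × (1.29 − 1.74) + 0.39 × 0.15
   = 2.40 + 1.29 − 0.45 + 0.0585 = 3.30
Deviation = 1.75 − 3.30 = -1.55 pp.

-1.55 pp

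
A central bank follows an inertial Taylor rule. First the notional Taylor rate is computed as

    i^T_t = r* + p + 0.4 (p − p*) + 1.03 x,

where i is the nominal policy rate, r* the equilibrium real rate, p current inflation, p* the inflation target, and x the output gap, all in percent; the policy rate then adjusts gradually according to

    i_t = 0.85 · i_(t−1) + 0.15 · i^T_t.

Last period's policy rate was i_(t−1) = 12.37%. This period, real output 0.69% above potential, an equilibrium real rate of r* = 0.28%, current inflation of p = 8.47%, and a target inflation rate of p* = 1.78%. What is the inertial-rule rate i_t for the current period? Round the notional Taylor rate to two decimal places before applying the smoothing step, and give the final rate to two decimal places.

12.34%

Output 0.69% above potential → x = 0.69.
i^T_t = 0.28 + 8.47 + 0.4 × (8.47 − 1.78) + 1.03 × 0.69
   = 0.28 + 8.47 + 2.676 + 0.7107 = 12.14
i_t = 0.85 × 12.37 + 0.15 × 12.14 = 10.5145 + 1.821 = 12.34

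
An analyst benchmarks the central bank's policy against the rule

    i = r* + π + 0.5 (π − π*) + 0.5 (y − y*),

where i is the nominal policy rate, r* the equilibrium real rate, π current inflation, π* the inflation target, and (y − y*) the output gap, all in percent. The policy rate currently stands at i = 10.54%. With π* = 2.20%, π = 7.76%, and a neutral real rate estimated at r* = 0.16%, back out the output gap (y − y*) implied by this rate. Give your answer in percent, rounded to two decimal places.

0.5 (y − y*) = 10.54 − 0.16 − 7.76 − 0.5 × (7.76 − 2.20) = -0.16
(y − y*) = -0.16 / 0.5 = -0.32

-0.32%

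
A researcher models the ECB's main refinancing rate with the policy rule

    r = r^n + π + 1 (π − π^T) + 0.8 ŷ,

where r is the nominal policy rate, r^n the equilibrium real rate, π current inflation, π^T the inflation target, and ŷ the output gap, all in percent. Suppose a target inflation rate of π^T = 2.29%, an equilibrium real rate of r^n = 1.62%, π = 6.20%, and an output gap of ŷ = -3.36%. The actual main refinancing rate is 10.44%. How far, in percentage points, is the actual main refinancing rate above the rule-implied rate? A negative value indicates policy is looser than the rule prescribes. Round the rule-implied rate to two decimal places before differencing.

r = 1.62 + 6.20 + 1 × (6.20 − 2.29) + 0.8 × (-3.36)
   = 1.62 + 6.2 + 3.91 − 2.688 = 9.04
Deviation = 10.44 − 9.04 = 1.40 pp.

1.40 pp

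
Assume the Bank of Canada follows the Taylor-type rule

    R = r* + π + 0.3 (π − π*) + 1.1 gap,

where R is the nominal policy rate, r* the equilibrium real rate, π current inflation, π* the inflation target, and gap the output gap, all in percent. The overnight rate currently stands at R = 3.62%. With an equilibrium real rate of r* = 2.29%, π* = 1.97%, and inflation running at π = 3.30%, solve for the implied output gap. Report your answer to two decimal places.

-2.15%

1.1 gap = 3.62 − 2.29 − 3.30 − 0.3 × (3.30 − 1.97) = -2.369
gap = -2.369 / 1.1 = -2.15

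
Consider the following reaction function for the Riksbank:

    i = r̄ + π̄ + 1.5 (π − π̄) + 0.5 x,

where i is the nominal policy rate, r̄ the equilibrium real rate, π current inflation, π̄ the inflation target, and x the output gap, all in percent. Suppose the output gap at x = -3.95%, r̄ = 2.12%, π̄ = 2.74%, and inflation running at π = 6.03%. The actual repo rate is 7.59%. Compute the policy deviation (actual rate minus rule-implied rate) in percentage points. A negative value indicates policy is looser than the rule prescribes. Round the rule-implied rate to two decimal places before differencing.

-0.23 pp

i = 2.12 + 2.74 + 1.5 × (6.03 − 2.74) + 0.5 × (-3.95)
   = 2.12 + 2.74 + 4.935 − 1.975 = 7.82
Deviation = 7.59 − 7.82 = -0.23 pp.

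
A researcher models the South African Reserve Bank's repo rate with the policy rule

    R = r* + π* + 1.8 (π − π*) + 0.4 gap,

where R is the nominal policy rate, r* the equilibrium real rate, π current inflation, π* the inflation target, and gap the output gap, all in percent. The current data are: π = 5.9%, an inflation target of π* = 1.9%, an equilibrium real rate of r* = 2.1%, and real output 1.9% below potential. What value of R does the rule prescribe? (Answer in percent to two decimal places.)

10.44%

Output 1.9% below potential → gap = -1.9.
R = 2.1 + 1.9 + 1.8 × (5.9 − 1.9) + 0.4 × (-1.9)
   = 2.1 + 1.9 + 7.2 − 0.76 = 10.44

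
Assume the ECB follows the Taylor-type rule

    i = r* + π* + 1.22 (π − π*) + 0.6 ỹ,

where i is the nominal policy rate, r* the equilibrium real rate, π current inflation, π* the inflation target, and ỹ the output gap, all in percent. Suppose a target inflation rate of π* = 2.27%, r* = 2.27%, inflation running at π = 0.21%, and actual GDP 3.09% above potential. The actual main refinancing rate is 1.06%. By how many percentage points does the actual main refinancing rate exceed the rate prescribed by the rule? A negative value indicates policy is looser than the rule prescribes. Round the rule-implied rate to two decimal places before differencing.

Output 3.09% above potential → ỹ = 3.09.
i = 2.27 + 2.27 + 1.22 × (0.21 − 2.27) + 0.6 × 3.09
   = 2.27 + 2.27 − 2.5132 + 1.854 = 3.88
Deviation = 1.06 − 3.88 = -2.82 pp.

-2.82 pp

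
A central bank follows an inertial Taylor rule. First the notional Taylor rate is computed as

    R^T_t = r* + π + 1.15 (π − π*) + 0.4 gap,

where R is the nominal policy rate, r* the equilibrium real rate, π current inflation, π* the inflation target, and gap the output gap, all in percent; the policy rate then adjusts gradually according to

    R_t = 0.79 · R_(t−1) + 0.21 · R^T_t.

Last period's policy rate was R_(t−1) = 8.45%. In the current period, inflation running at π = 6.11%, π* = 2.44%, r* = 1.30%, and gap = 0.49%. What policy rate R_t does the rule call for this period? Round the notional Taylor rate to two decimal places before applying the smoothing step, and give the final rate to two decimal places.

9.16%

R^T_t = 1.30 + 6.11 + 1.15 × (6.11 − 2.44) + 0.4 × 0.49
   = 1.30 + 6.11 + 4.2205 + 0.196 = 11.83
R_t = 0.79 × 8.45 + 0.21 × 11.83 = 6.6755 + 2.4843 = 9.16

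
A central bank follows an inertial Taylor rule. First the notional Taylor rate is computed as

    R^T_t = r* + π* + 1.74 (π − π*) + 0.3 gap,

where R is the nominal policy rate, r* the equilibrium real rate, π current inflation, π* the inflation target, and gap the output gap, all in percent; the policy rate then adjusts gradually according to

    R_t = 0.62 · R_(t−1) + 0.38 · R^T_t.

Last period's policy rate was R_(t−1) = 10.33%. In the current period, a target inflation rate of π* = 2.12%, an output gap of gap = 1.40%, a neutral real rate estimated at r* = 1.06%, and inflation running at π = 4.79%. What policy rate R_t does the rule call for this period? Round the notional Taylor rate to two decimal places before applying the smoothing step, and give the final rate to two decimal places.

R^T_t = 1.06 + 2.12 + 1.74 × (4.79 − 2.12) + 0.3 × 1.40
   = 1.06 + 2.12 + 4.6458 + 0.42 = 8.25
R_t = 0.62 × 10.33 + 0.38 × 8.25 = 6.4046 + 3.135 = 9.54

9.54%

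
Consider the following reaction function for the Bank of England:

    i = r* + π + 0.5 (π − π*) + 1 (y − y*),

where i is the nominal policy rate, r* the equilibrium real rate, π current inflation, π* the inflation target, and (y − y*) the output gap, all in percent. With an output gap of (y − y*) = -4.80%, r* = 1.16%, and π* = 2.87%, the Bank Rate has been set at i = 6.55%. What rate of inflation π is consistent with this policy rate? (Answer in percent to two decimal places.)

Collecting π: i = r* + (1 + 0.5) π − 0.5 π* + 1 (y − y*)
1.5 π = 6.55 − 1.16 + 0.5 × 2.87 − 1 × (-4.80) = 11.625
π = 11.625 / 1.5 = 7.75

7.75%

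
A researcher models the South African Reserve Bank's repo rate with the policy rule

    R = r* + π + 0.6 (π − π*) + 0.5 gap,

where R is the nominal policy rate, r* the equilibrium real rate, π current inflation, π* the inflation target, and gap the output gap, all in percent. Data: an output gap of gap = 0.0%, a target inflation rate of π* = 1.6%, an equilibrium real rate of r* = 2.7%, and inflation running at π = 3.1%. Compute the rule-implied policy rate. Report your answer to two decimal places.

R = 2.7 + 3.1 + 0.6 × (3.1 − 1.6) + 0.5 × 0.0
   = 2.7 + 3.1 + 0.9 + 0 = 6.70

6.70%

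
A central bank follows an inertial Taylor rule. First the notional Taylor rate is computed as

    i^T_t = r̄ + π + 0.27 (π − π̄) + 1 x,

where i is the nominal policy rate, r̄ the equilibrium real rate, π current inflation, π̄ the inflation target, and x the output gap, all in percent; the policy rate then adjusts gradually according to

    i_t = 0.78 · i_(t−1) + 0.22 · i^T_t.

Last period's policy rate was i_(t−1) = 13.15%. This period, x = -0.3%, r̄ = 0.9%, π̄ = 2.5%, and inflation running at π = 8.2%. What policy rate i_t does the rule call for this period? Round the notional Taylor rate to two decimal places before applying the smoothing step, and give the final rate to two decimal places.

12.53%

i^T_t = 0.9 + 8.2 + 0.27 × (8.2 − 2.5) + 1 × (-0.3)
   = 0.9 + 8.2 + 1.539 − 0.3 = 10.34
i_t = 0.78 × 13.15 + 0.22 × 10.34 = 10.257 + 2.2748 = 12.53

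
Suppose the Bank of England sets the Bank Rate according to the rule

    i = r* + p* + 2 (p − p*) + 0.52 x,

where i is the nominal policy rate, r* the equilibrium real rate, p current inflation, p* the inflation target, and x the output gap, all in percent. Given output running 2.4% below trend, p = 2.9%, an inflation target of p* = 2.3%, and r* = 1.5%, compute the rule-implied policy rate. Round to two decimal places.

3.75%

Output 2.4% below potential → x = -2.4.
i = 1.5 + 2.3 + 2 × (2.9 − 2.3) + 0.52 × (-2.4)
   = 1.5 + 2.3 + 1.2 − 1.248 = 3.75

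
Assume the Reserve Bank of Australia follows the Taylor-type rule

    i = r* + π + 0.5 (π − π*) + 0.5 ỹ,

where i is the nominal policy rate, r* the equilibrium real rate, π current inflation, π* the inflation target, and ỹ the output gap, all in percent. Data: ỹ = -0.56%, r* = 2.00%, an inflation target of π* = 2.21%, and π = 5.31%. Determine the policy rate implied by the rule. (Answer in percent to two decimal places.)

i = 2.00 + 5.31 + 0.5 × (5.31 − 2.21) + 0.5 × (-0.56)
   = 2.00 + 5.31 + 1.55 − 0.28 = 8.58

8.58%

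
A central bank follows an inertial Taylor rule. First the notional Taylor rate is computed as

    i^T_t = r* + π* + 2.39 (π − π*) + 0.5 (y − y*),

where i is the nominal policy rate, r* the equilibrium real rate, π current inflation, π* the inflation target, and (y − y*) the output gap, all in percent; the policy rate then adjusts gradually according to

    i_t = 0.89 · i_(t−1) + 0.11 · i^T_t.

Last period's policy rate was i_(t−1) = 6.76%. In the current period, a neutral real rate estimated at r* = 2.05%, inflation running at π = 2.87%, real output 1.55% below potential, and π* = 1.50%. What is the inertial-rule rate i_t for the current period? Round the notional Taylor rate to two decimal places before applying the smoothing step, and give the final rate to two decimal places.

Output 1.55% below potential → (y − y*) = -1.55.
i^T_t = 2.05 + 1.50 + 2.39 × (2.87 − 1.50) + 0.5 × (-1.55)
   = 2.05 + 1.5 + 3.2743 − 0.775 = 6.05
i_t = 0.89 × 6.76 + 0.11 × 6.05 = 6.0164 + 0.6655 = 6.68

6.68%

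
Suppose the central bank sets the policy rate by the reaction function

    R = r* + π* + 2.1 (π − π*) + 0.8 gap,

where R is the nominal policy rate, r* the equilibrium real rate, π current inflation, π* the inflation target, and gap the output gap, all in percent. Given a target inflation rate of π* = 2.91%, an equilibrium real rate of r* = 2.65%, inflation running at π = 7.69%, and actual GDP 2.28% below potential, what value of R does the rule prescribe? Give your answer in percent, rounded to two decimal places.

13.77%

Output 2.28% below potential → gap = -2.28.
R = 2.65 + 2.91 + 2.1 × (7.69 − 2.91) + 0.8 × (-2.28)
   = 2.65 + 2.91 + 10.038 − 1.824 = 13.77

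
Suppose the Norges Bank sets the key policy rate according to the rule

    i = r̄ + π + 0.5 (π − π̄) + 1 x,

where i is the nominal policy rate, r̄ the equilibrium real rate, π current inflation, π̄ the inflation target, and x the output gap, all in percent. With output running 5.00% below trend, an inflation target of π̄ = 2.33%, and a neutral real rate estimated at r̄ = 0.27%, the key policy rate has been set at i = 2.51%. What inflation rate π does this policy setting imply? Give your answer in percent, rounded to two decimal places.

Output 5.00% below potential → x = -5.00.
Collecting π: i = r̄ + (1 + 0.5) π − 0.5 π̄ + 1 x
1.5 π = 2.51 − 0.27 + 0.5 × 2.33 − 1 × (-5.00) = 8.405
π = 8.405 / 1.5 = 5.60

5.60%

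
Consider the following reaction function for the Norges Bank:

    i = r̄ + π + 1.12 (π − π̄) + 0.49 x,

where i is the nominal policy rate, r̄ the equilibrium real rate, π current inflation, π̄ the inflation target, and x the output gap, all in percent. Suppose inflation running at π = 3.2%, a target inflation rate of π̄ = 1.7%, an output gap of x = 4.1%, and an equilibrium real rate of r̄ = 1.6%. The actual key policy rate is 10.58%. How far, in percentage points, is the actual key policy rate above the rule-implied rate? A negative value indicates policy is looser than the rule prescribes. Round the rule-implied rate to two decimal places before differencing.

i = 1.6 + 3.2 + 1.12 × (3.2 − 1.7) + 0.49 × 4.1
   = 1.6 + 3.2 + 1.68 + 2.009 = 8.49
Deviation = 10.58 − 8.49 = 2.09 pp.

2.09 pp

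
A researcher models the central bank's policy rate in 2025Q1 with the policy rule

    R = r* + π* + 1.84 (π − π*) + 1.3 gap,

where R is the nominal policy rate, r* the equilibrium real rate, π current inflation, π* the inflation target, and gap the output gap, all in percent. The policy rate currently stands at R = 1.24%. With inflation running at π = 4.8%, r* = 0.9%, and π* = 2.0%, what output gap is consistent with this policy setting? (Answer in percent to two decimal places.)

1.3 gap = 1.24 − 0.9 − 2.0 − 1.84 × (4.8 − 2.0) = -6.812
gap = -6.812 / 1.3 = -5.24

-5.24%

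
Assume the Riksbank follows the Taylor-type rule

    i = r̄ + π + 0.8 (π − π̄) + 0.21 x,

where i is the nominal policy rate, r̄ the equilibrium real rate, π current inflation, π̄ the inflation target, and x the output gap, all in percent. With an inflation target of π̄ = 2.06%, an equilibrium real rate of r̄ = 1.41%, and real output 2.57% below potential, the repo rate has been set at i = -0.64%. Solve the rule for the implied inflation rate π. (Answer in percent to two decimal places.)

0.08%

Output 2.57% below potential → x = -2.57.
Collecting π: i = r̄ + (1 + 0.8) π − 0.8 π̄ + 0.21 x
1.8 π = -0.64 − 1.41 + 0.8 × 2.06 − 0.21 × (-2.57) = 0.1377
π = 0.1377 / 1.8 = 0.08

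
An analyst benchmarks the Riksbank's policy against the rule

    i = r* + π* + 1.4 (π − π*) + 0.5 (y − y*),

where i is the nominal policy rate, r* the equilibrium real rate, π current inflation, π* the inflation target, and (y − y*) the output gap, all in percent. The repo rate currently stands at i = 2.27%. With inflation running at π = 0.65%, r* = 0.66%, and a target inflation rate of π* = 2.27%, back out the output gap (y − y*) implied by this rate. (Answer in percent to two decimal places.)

3.22%

0.5 (y − y*) = 2.27 − 0.66 − 2.27 − 1.4 × (0.65 − 2.27) = 1.608
(y − y*) = 1.608 / 0.5 = 3.22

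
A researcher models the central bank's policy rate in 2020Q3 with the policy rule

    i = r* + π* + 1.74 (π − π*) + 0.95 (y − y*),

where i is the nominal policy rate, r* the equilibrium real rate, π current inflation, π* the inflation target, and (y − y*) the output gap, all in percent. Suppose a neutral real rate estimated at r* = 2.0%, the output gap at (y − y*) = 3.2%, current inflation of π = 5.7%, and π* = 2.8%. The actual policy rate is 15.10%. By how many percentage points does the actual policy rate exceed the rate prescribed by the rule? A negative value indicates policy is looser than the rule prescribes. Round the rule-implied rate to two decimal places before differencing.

2.21 pp

i = 2.0 + 2.8 + 1.74 × (5.7 − 2.8) + 0.95 × 3.2
   = 2.0 + 2.8 + 5.046 + 3.04 = 12.89
Deviation = 15.10 − 12.89 = 2.21 pp.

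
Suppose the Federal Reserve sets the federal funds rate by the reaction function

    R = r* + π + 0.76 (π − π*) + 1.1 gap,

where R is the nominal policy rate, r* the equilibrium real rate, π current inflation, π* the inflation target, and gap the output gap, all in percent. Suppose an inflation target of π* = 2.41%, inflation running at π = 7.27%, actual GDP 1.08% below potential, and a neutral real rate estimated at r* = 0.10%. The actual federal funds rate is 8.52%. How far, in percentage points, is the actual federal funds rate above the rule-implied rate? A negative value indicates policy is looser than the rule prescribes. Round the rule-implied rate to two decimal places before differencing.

-1.36 pp

Output 1.08% below potential → gap = -1.08.
R = 0.10 + 7.27 + 0.76 × (7.27 − 2.41) + 1.1 × (-1.08)
   = 0.10 + 7.27 + 3.6936 − 1.188 = 9.88
Deviation = 8.52 − 9.88 = -1.36 pp.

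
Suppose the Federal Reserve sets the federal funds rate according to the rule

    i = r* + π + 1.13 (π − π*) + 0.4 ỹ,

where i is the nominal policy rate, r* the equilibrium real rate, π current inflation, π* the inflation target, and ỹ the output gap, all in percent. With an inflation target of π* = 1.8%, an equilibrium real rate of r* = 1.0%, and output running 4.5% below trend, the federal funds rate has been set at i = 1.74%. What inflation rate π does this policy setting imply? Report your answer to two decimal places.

Output 4.5% below potential → ỹ = -4.5.
Collecting π: i = r* + (1 + 1.13) π − 1.13 π* + 0.4 ỹ
2.13 π = 1.74 − 1.0 + 1.13 × 1.8 − 0.4 × (-4.5) = 4.574
π = 4.574 / 2.13 = 2.15

2.15%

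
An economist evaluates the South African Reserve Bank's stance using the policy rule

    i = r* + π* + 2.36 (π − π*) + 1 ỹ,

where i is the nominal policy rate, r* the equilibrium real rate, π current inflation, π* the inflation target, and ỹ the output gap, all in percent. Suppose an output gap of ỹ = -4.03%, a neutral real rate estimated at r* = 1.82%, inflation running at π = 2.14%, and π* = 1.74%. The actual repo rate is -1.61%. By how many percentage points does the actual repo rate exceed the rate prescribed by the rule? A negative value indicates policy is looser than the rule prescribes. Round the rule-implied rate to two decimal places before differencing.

-2.08 pp

i = 1.82 + 1.74 + 2.36 × (2.14 − 1.74) + 1 × (-4.03)
   = 1.82 + 1.74 + 0.944 − 4.03 = 0.47
Deviation = -1.61 − 0.47 = -2.08 pp.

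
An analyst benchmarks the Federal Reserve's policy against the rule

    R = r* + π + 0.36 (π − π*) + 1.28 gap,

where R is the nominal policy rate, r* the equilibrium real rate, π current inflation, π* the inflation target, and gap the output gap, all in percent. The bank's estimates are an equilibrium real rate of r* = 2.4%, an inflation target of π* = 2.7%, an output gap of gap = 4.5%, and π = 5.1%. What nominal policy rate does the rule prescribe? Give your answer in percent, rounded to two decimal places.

R = 2.4 + 5.1 + 0.36 × (5.1 − 2.7) + 1.28 × 4.5
   = 2.4 + 5.1 + 0.864 + 5.76 = 14.12

14.12%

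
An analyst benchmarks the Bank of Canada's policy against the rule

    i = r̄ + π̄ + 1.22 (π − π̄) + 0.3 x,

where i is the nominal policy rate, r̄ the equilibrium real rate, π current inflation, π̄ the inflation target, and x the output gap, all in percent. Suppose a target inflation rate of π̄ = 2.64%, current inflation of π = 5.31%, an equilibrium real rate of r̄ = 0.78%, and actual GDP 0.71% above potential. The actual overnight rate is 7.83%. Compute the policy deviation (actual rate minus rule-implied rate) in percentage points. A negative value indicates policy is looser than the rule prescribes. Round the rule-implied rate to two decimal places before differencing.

Output 0.71% above potential → x = 0.71.
i = 0.78 + 2.64 + 1.22 × (5.31 − 2.64) + 0.3 × 0.71
   = 0.78 + 2.64 + 3.2574 + 0.213 = 6.89
Deviation = 7.83 − 6.89 = 0.94 pp.

0.94 pp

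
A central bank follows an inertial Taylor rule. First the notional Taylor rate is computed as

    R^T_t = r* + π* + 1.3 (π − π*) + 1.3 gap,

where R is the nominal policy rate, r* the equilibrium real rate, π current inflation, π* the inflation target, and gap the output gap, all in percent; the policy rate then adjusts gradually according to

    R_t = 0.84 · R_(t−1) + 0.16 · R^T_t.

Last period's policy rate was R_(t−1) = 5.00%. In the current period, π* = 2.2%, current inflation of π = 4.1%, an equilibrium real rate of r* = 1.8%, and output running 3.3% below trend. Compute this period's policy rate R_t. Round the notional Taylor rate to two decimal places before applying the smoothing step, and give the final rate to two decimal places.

4.55%

Output 3.3% below potential → gap = -3.3.
R^T_t = 1.8 + 2.2 + 1.3 × (4.1 − 2.2) + 1.3 × (-3.3)
   = 1.8 + 2.2 + 2.47 − 4.29 = 2.18
R_t = 0.84 × 5.00 + 0.16 × 2.18 = 4.2 + 0.3488 = 4.55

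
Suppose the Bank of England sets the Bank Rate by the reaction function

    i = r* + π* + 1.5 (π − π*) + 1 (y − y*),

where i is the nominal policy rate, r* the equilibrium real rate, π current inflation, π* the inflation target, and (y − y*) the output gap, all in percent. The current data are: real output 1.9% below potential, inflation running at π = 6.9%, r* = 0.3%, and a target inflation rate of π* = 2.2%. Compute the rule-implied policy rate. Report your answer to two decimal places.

Output 1.9% below potential → (y − y*) = -1.9.
i = 0.3 + 2.2 + 1.5 × (6.9 − 2.2) + 1 × (-1.9)
   = 0.3 + 2.2 + 7.05 − 1.9 = 7.65

7.65%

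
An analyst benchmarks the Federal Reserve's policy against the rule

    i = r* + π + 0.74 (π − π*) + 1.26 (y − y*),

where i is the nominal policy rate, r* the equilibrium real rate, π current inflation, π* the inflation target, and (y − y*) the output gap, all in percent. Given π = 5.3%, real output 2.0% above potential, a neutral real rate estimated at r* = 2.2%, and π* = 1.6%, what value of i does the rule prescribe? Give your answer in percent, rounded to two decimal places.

Output 2.0% above potential → (y − y*) = 2.0.
i = 2.2 + 5.3 + 0.74 × (5.3 − 1.6) + 1.26 × 2.0
   = 2.2 + 5.3 + 2.738 + 2.52 = 12.76

12.76%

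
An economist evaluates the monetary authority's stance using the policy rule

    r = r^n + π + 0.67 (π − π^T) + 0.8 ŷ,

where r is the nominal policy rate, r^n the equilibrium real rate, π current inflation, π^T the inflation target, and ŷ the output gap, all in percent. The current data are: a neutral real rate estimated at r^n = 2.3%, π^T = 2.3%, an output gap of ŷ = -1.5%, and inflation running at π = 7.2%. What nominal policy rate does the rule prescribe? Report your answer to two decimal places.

r = 2.3 + 7.2 + 0.67 × (7.2 − 2.3) + 0.8 × (-1.5)
   = 2.3 + 7.2 + 3.283 − 1.2 = 11.58

11.58%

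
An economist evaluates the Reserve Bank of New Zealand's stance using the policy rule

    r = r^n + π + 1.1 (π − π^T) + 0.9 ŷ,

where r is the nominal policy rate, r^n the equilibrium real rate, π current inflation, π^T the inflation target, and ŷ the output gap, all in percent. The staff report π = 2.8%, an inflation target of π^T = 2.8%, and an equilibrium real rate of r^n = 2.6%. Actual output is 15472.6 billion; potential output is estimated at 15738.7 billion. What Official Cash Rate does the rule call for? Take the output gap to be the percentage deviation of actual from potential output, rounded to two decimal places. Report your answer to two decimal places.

Output gap = 100 × (15472.6 − 15738.7) / 15738.7 = -1.69%.
r = 2.60 + 2.80 + 1.1 × (2.80 − 2.80) + 0.9 × (-1.69)
   = 2.60 + 2.8 + 0 − 1.521 = 3.88

3.88%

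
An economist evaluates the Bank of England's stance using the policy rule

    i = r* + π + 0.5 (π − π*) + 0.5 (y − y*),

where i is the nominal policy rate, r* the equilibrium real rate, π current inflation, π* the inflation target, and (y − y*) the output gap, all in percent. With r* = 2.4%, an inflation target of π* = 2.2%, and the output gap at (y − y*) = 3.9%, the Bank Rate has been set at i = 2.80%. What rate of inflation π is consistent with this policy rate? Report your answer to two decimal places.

Collecting π: i = r* + (1 + 0.5) π − 0.5 π* + 0.5 (y − y*)
1.5 π = 2.80 − 2.4 + 0.5 × 2.2 − 0.5 × 3.9 = -0.45
π = -0.45 / 1.5 = -0.30

-0.30%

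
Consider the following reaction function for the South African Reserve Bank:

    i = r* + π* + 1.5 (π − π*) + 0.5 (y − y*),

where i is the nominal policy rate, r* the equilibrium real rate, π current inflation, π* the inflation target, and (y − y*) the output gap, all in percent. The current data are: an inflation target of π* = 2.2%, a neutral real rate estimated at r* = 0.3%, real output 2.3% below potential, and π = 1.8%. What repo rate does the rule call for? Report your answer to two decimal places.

Output 2.3% below potential → (y − y*) = -2.3.
i = 0.3 + 2.2 + 1.5 × (1.8 − 2.2) + 0.5 × (-2.3)
   = 0.3 + 2.2 − 0.6 − 1.15 = 0.75

0.75%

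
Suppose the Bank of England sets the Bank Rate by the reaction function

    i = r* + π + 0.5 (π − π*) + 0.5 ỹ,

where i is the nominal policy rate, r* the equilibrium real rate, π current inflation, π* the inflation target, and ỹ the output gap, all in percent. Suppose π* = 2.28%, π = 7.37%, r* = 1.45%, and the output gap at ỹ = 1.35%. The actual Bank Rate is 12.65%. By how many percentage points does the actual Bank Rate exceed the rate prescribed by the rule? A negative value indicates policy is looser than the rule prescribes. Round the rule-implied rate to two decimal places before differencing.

0.61 pp

i = 1.45 + 7.37 + 0.5 × (7.37 − 2.28) + 0.5 × 1.35
   = 1.45 + 7.37 + 2.545 + 0.675 = 12.04
Deviation = 12.65 − 12.04 = 0.61 pp.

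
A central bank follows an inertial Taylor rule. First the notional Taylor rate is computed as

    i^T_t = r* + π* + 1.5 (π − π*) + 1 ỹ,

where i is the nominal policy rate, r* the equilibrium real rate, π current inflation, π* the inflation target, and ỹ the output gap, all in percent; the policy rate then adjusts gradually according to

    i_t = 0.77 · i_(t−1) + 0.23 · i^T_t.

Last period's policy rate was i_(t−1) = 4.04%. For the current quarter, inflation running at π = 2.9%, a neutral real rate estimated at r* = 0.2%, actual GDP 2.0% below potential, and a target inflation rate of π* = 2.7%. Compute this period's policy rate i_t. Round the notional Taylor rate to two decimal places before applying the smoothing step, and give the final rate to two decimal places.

3.39%

Output 2.0% below potential → ỹ = -2.0.
i^T_t = 0.2 + 2.7 + 1.5 × (2.9 − 2.7) + 1 × (-2.0)
   = 0.2 + 2.7 + 0.3 − 2 = 1.20
i_t = 0.77 × 4.04 + 0.23 × 1.20 = 3.1108 + 0.276 = 3.39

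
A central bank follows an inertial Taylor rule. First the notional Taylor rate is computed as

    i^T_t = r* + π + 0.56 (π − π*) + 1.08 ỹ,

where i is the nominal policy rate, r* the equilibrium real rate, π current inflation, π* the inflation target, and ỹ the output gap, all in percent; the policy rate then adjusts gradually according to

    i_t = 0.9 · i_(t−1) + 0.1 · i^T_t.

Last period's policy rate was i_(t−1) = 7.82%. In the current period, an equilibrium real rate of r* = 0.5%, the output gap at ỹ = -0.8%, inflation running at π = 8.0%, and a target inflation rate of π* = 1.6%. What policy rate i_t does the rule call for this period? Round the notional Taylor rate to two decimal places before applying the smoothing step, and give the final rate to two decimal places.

8.16%

i^T_t = 0.5 + 8.0 + 0.56 × (8.0 − 1.6) + 1.08 × (-0.8)
   = 0.5 + 8 + 3.584 − 0.864 = 11.22
i_t = 0.9 × 7.82 + 0.1 × 11.22 = 7.038 + 1.122 = 8.16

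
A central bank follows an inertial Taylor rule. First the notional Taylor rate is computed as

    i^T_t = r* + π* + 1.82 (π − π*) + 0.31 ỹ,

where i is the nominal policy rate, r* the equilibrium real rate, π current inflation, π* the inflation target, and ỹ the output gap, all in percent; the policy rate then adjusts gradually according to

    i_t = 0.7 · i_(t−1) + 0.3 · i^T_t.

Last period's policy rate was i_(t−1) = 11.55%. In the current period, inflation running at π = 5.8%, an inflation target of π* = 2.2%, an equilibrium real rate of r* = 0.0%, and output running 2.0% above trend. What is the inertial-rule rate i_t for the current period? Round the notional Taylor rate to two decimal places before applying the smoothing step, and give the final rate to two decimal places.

Output 2.0% above potential → ỹ = 2.0.
i^T_t = 0.0 + 2.2 + 1.82 × (5.8 − 2.2) + 0.31 × 2.0
   = 0.0 + 2.2 + 6.552 + 0.62 = 9.37
i_t = 0.7 × 11.55 + 0.3 × 9.37 = 8.085 + 2.811 = 10.90

10.90%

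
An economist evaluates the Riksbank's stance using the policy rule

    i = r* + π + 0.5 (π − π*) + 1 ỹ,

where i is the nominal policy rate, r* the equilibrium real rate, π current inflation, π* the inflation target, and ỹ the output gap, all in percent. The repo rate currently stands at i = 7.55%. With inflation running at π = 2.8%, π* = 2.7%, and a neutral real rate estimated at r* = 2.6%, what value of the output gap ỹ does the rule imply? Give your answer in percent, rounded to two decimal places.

1 ỹ = 7.55 − 2.6 − 2.8 − 0.5 × (2.8 − 2.7) = 2.1
ỹ = 2.1 / 1 = 2.10

2.10%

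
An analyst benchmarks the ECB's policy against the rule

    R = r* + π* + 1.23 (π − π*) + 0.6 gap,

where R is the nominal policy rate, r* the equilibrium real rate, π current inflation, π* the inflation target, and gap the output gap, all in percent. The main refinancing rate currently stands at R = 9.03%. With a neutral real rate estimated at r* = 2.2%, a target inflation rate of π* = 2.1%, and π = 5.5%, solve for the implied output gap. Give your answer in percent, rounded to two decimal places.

0.91%

0.6 gap = 9.03 − 2.2 − 2.1 − 1.23 × (5.5 − 2.1) = 0.548
gap = 0.548 / 0.6 = 0.91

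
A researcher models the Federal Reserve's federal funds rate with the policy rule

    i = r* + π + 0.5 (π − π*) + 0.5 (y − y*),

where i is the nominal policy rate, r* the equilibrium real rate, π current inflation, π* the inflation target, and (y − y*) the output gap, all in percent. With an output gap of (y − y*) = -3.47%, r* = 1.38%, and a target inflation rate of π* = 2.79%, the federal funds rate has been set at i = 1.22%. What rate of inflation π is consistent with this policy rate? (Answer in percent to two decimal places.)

Collecting π: i = r* + (1 + 0.5) π − 0.5 π* + 0.5 (y − y*)
1.5 π = 1.22 − 1.38 + 0.5 × 2.79 − 0.5 × (-3.47) = 2.97
π = 2.97 / 1.5 = 1.98

1.98%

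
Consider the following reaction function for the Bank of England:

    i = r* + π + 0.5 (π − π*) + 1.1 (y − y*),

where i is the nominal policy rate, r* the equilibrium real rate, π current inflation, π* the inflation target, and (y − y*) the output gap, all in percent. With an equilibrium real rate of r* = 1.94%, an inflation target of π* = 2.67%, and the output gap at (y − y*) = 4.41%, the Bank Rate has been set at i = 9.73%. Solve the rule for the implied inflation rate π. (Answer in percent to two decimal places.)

2.85%

Collecting π: i = r* + (1 + 0.5) π − 0.5 π* + 1.1 (y − y*)
1.5 π = 9.73 − 1.94 + 0.5 × 2.67 − 1.1 × 4.41 = 4.274
π = 4.274 / 1.5 = 2.85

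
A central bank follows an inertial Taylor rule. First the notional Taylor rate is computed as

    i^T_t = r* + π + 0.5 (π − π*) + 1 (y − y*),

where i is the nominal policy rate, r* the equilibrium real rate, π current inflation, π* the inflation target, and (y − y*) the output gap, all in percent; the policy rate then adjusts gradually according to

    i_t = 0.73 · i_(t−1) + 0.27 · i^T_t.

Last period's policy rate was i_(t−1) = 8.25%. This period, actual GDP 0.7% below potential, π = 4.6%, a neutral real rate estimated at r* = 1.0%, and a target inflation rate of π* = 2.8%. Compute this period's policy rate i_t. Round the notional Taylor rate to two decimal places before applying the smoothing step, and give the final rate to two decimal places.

7.59%

Output 0.7% below potential → (y − y*) = -0.7.
i^T_t = 1.0 + 4.6 + 0.5 × (4.6 − 2.8) + 1 × (-0.7)
   = 1.0 + 4.6 + 0.9 − 0.7 = 5.80
i_t = 0.73 × 8.25 + 0.27 × 5.80 = 6.0225 + 1.566 = 7.59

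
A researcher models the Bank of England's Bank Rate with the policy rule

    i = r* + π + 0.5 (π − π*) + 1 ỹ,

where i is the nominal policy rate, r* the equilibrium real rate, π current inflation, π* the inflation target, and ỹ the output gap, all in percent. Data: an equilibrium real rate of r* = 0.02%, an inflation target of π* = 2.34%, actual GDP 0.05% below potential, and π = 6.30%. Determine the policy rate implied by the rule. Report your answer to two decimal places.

8.25%

Output 0.05% below potential → ỹ = -0.05.
i = 0.02 + 6.30 + 0.5 × (6.30 − 2.34) + 1 × (-0.05)
   = 0.02 + 6.3 + 1.98 − 0.05 = 8.25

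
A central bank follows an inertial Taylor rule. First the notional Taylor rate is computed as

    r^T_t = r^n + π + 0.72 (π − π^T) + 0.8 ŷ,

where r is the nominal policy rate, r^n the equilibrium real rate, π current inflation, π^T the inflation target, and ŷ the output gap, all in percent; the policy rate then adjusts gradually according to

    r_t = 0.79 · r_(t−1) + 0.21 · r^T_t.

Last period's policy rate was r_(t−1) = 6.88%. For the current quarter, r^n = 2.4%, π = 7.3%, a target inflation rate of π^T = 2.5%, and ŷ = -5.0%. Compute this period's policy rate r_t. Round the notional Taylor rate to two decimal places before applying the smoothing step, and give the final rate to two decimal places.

r^T_t = 2.4 + 7.3 + 0.72 × (7.3 − 2.5) + 0.8 × (-5.0)
   = 2.4 + 7.3 + 3.456 − 4 = 9.16
r_t = 0.79 × 6.88 + 0.21 × 9.16 = 5.4352 + 1.9236 = 7.36

7.36%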